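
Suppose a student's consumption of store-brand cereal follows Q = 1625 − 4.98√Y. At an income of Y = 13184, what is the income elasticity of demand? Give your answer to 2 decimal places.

-0.27

At Y = 13184: Q = 1053.188.
dQ/dY = -4.98/(2√Y) = -0.0216858 at this income.
η = (dQ/dY)·(Y/Q) = -0.0216858 × (13184/1053.188) = -0.27.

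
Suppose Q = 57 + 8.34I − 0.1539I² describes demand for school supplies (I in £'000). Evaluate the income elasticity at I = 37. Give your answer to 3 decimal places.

At I = 37: Q = 154.8909.
dQ/dI = 8.34 − 0.3078I = -3.04860.
η = (dQ/dI)·(I/Q) = -3.04860 × (37/154.8909) = -0.728.

-0.728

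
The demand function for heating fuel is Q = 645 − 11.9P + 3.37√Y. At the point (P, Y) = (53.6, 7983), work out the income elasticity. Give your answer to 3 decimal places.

At P = 53.6, Y = 7983: Q = 308.262.
Holding P constant, ∂Q/∂Y = 3.37/(2√Y) = 0.0188589.
η_Y = (∂Q/∂Y)·(Y/Q) = 0.0188589 × (7983/308.262) = 0.488.

0.488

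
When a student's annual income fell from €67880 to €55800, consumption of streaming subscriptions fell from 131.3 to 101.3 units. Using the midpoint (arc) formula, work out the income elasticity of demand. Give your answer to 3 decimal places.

1.321

ΔQ = 101.3 − 131.3 = -30; midpoint Q̄ = (131.3 + 101.3)/2 = 116.3.
ΔI = 55800 − 67880 = -12080; midpoint Ī = (67880 + 55800)/2 = 61840.
η = (ΔQ/Q̄) ÷ (ΔI/Ī) = (-30/116.3) ÷ (-12080/61840) = 1.321.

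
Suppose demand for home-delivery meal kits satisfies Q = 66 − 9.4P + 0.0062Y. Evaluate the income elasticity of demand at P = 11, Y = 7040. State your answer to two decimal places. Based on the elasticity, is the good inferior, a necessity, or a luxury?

At P = 11, Y = 7040: Q = 6.248.
Holding P constant, ∂Q/∂Y = 0.0062.
η_Y = (∂Q/∂Y)·(Y/Q) = 0.0062 × (7040/6.248) = 6.99.
Since η > 1, this is a luxury.

6.99 (luxury)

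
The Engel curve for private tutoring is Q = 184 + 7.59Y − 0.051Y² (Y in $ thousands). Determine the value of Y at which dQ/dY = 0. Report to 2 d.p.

dQ/dY = 7.59 − 0.102Y.
The good is inferior where dQ/dY < 0. Setting dQ/dY = 0 gives Y = 7.59 / 0.102 = 74.41.

74.41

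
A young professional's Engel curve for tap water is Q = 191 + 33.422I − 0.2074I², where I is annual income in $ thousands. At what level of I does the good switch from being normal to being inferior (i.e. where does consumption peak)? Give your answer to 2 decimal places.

dQ/dI = 33.422 − 0.4148I.
The good is inferior where dQ/dI < 0. Setting dQ/dI = 0 gives I = 33.422 / 0.4148 = 80.57.

80.57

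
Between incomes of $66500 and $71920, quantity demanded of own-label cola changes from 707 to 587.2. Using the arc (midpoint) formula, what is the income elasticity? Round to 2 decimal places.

-2.36

ΔQ = 587.2 − 707 = -119.8; midpoint Q̄ = (707 + 587.2)/2 = 647.1.
ΔI = 71920 − 66500 = 5420; midpoint Ī = (66500 + 71920)/2 = 69210.
η = (ΔQ/Q̄) ÷ (ΔI/Ī) = (-119.8/647.1) ÷ (5420/69210) = -2.36.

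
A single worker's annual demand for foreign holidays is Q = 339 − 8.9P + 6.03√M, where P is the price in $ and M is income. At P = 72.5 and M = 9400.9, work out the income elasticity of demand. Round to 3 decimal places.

At P = 72.5, M = 9400.9: Q = 278.408.
Holding P constant, ∂Q/∂M = 6.03/(2√M) = 0.0310959.
η_M = (∂Q/∂M)·(M/Q) = 0.0310959 × (9400.9/278.408) = 1.050.

1.050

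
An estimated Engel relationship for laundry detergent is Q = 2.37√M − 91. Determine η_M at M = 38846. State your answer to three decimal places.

At M = 38846: Q = 376.113.
dQ/dM = 2.37/(2√M) = 0.00601236 at this income.
η = (dQ/dM)·(M/Q) = 0.00601236 × (38846/376.113) = 0.621.

0.621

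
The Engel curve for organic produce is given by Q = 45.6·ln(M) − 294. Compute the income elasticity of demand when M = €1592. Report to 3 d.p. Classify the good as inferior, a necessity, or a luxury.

1.081 (luxury)

At M = 1592: Q = 42.197.
dQ/dM = 45.6/M = 0.0286432 at this income.
η = (dQ/dM)·(M/Q) = 0.0286432 × (1592/42.197) = 1.081.
Since η > 1, the good is a luxury.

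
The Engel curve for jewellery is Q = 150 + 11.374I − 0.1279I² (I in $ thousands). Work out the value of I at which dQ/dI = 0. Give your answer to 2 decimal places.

44.46

dQ/dI = 11.374 − 0.2558I.
The good is inferior where dQ/dI < 0. Setting dQ/dI = 0 gives I = 11.374 / 0.2558 = 44.46.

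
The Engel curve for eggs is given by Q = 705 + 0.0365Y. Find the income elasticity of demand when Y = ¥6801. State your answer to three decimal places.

0.260

At Y = 6801: Q = 953.237.
dQ/dY = 0.0365.
η = (dQ/dY)·(Y/Q) = 0.0365 × (6801/953.237) = 0.260.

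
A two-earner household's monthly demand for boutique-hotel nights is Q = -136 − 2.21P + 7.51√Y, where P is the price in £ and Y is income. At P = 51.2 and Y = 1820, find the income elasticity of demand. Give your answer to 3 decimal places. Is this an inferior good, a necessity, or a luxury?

At P = 51.2, Y = 1820: Q = 71.236.
Holding P constant, ∂Q/∂Y = 7.51/(2√Y) = 0.0880186.
η_Y = (∂Q/∂Y)·(Y/Q) = 0.0880186 × (1820/71.236) = 2.249.
Since η > 1, this is a luxury.

2.249 (luxury)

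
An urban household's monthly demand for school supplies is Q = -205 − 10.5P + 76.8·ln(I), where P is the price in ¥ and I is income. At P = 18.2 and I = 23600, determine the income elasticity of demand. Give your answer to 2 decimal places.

At P = 18.2, I = 23600: Q = 377.199.
Holding P constant, ∂Q/∂I = 76.8/I = 0.00325424.
η_I = (∂Q/∂I)·(I/Q) = 0.00325424 × (23600/377.199) = 0.20.

0.20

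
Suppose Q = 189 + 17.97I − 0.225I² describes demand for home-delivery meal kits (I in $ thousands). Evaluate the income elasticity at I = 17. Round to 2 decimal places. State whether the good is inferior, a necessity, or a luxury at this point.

0.41 (necessity)

At I = 17: Q = 429.4650.
dQ/dI = 17.97 − 0.45I = 10.32000.
η = (dQ/dI)·(I/Q) = 10.32000 × (17/429.4650) = 0.41.
0 < η < 1 ⇒ necessity.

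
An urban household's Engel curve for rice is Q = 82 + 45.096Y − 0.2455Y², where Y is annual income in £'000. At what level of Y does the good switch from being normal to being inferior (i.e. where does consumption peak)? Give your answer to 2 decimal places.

dQ/dY = 45.096 − 0.491Y.
The good is inferior where dQ/dY < 0. Setting dQ/dY = 0 gives Y = 45.096 / 0.491 = 91.85.

91.85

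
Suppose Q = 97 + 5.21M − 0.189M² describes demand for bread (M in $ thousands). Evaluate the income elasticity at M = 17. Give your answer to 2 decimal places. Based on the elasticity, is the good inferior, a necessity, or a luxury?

At M = 17: Q = 130.9490.
dQ/dM = 5.21 − 0.378M = -1.21600.
η = (dQ/dM)·(M/Q) = -1.21600 × (17/130.9490) = -0.16.
η < 0 ⇒ inferior good.

-0.16 (inferior good)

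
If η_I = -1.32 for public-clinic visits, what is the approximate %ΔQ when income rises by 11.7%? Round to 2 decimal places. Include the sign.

-15.44%

%ΔQ ≈ η × %ΔI = -1.32 × 11.7% = -15.44%.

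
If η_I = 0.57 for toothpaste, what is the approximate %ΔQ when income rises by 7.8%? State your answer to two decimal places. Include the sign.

4.45%

%ΔQ ≈ η × %ΔI = 0.57 × 7.8% = 4.45%.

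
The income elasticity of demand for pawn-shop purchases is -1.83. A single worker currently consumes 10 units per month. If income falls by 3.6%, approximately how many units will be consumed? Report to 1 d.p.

%ΔQ ≈ η × %ΔI = -1.83 × (-3.6%) = 6.588%.
New Q ≈ 10 × (1 + 0.06588) = 10.7.

10.7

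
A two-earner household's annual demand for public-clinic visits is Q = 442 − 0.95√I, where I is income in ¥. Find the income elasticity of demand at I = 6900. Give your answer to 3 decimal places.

At I = 6900: Q = 363.087.
dQ/dI = -0.95/(2√I) = -0.00571833 at this income.
η = (dQ/dI)·(I/Q) = -0.00571833 × (6900/363.087) = -0.109.

-0.109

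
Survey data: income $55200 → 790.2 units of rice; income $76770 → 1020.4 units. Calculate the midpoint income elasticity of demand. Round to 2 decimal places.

ΔQ = 1020.4 − 790.2 = 230.2; midpoint Q̄ = (790.2 + 1020.4)/2 = 905.3.
ΔI = 76770 − 55200 = 21570; midpoint Ī = (55200 + 76770)/2 = 65985.
η = (ΔQ/Q̄) ÷ (ΔI/Ī) = (230.2/905.3) ÷ (21570/65985) = 0.78.

0.78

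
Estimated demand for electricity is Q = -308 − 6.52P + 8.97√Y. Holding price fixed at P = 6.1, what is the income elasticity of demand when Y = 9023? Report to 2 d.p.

0.84

At P = 6.1, Y = 9023: Q = 504.284.
Holding P constant, ∂Q/∂Y = 8.97/(2√Y) = 0.0472158.
η_Y = (∂Q/∂Y)·(Y/Q) = 0.0472158 × (9023/504.284) = 0.84.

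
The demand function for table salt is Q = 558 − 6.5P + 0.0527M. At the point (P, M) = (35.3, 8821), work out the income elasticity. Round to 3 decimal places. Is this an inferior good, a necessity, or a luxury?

At P = 35.3, M = 8821: Q = 793.417.
Holding P constant, ∂Q/∂M = 0.0527.
η_M = (∂Q/∂M)·(M/Q) = 0.0527 × (8821/793.417) = 0.586.
Since 0 < η < 1, this is a necessity.

0.586 (necessity)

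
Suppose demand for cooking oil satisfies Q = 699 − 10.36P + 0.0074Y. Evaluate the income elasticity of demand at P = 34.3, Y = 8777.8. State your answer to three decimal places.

At P = 34.3, Y = 8777.8: Q = 408.608.
Holding P constant, ∂Q/∂Y = 0.0074.
η_Y = (∂Q/∂Y)·(Y/Q) = 0.0074 × (8777.8/408.608) = 0.159.

0.159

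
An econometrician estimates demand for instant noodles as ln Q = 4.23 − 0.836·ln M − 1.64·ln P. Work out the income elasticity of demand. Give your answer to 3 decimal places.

In a log-linear demand, the coefficient on ln M is the income elasticity.
So η = -0.836.

-0.836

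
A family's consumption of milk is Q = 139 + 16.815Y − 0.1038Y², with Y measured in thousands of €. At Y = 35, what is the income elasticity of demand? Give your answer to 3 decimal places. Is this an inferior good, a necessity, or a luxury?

At Y = 35: Q = 600.3700.
dQ/dY = 16.815 − 0.2076Y = 9.54900.
η = (dQ/dY)·(Y/Q) = 9.54900 × (35/600.3700) = 0.557.
0 < η < 1 ⇒ necessity.

0.557 (necessity)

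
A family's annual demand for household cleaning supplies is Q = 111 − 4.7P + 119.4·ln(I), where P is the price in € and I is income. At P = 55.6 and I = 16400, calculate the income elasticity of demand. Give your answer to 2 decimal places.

At P = 55.6, I = 16400: Q = 1008.461.
Holding P constant, ∂Q/∂I = 119.4/I = 0.00728049.
η_I = (∂Q/∂I)·(I/Q) = 0.00728049 × (16400/1008.461) = 0.12.

0.12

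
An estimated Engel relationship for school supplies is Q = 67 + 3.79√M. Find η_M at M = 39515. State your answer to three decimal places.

At M = 39515: Q = 820.391.
dQ/dM = 3.79/(2√M) = 0.00953297 at this income.
η = (dQ/dM)·(M/Q) = 0.00953297 × (39515/820.391) = 0.459.

0.459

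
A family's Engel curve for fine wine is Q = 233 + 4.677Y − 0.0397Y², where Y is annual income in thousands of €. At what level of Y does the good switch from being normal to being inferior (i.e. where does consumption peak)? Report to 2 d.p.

dQ/dY = 4.677 − 0.0794Y.
The good is inferior where dQ/dY < 0. Setting dQ/dY = 0 gives Y = 4.677 / 0.0794 = 58.90.

58.90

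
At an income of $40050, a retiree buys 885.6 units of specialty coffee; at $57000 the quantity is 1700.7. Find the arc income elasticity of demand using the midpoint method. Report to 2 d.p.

ΔQ = 1700.7 − 885.6 = 815.1; midpoint Q̄ = (885.6 + 1700.7)/2 = 1293.15.
ΔI = 57000 − 40050 = 16950; midpoint Ī = (40050 + 57000)/2 = 48525.
η = (ΔQ/Q̄) ÷ (ΔI/Ī) = (815.1/1293.15) ÷ (16950/48525) = 1.80.

1.80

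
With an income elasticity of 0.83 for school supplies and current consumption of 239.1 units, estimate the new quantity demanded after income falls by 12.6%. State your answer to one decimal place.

%ΔQ ≈ η × %ΔI = 0.83 × (-12.6%) = -10.458%.
New Q ≈ 239.1 × (1 − 0.10458) = 214.1.

214.1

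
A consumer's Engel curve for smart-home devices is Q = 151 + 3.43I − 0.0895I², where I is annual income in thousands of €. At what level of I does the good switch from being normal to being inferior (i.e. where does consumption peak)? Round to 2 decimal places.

19.16

dQ/dI = 3.43 − 0.179I.
The good is inferior where dQ/dI < 0. Setting dQ/dI = 0 gives I = 3.43 / 0.179 = 19.16.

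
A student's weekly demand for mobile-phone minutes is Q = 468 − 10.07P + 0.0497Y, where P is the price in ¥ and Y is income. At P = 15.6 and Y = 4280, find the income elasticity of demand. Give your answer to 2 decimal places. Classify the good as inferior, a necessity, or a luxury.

At P = 15.6, Y = 4280: Q = 523.624.
Holding P constant, ∂Q/∂Y = 0.0497.
η_Y = (∂Q/∂Y)·(Y/Q) = 0.0497 × (4280/523.624) = 0.41.
Since 0 < η < 1, this is a necessity.

0.41 (necessity)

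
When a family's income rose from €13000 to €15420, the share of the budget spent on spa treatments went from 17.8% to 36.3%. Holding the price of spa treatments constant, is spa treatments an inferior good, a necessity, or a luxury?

The budget share rises as income rises, so η > 1.

luxury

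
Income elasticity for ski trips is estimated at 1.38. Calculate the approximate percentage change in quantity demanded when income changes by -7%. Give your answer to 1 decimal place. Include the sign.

-9.7%

%ΔQ ≈ η × %ΔI = 1.38 × (-7%) = -9.7%.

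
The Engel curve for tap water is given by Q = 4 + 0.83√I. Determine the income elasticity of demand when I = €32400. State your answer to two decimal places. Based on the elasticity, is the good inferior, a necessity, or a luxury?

At I = 32400: Q = 153.400.
dQ/dI = 0.83/(2√I) = 0.00230556 at this income.
η = (dQ/dI)·(I/Q) = 0.00230556 × (32400/153.400) = 0.49.
Since 0 < η < 1, the good is a necessity.

0.49 (necessity)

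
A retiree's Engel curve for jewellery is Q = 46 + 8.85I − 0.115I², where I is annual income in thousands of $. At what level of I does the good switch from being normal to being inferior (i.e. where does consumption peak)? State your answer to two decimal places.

dQ/dI = 8.85 − 0.23I.
The good is inferior where dQ/dI < 0. Setting dQ/dI = 0 gives I = 8.85 / 0.23 = 38.48.

38.48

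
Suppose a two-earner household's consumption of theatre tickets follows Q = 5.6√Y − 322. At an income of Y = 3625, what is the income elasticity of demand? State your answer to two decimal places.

11.12

At Y = 3625: Q = 15.165.
dQ/dY = 5.6/(2√Y) = 0.0465055 at this income.
η = (dQ/dY)·(Y/Q) = 0.0465055 × (3625/15.165) = 11.12.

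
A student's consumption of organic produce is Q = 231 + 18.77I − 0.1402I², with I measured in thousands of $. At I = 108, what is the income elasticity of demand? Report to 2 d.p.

At I = 108: Q = 622.8672.
dQ/dI = 18.77 − 0.2804I = -11.51320.
η = (dQ/dI)·(I/Q) = -11.51320 × (108/622.8672) = -2.00.

-2.00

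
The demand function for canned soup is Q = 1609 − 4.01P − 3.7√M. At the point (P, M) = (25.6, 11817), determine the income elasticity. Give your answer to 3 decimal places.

-0.182

At P = 25.6, M = 11817: Q = 1104.132.
Holding P constant, ∂Q/∂M = -3.7/(2√M) = -0.0170184.
η_M = (∂Q/∂M)·(M/Q) = -0.0170184 × (11817/1104.132) = -0.182.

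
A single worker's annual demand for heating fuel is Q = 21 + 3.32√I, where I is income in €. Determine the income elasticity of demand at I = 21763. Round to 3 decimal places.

0.479

At I = 21763: Q = 510.776.
dQ/dI = 3.32/(2√I) = 0.0112525 at this income.
η = (dQ/dI)·(I/Q) = 0.0112525 × (21763/510.776) = 0.479.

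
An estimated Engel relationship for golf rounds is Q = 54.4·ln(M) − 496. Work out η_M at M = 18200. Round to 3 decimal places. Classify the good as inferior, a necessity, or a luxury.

At M = 18200: Q = 37.619.
dQ/dM = 54.4/M = 0.00298901 at this income.
η = (dQ/dM)·(M/Q) = 0.00298901 × (18200/37.619) = 1.446.
Since η > 1, the good is a luxury.

1.446 (luxury)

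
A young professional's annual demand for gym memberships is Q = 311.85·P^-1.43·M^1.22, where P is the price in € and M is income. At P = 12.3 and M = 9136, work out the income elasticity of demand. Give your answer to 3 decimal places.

For a multiplicative demand Q = A·P^α·M^β, the income elasticity is β everywhere.
Here β = 1.22, so η = 1.220.

1.220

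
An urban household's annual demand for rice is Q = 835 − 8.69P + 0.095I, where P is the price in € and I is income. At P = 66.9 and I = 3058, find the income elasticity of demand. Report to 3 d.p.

0.534

At P = 66.9, I = 3058: Q = 544.149.
Holding P constant, ∂Q/∂I = 0.095.
η_I = (∂Q/∂I)·(I/Q) = 0.095 × (3058/544.149) = 0.534.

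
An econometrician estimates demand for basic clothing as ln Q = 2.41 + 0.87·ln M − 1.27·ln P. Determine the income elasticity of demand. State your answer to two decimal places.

In a log-linear demand, the coefficient on ln M is the income elasticity.
So η = 0.87.

0.87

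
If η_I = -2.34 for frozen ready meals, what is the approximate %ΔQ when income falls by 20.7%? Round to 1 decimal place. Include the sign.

%ΔQ ≈ η × %ΔI = -2.34 × (-20.7%) = 48.4%.

48.4%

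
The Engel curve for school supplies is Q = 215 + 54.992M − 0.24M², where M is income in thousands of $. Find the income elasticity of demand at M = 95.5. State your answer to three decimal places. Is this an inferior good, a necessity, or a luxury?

At M = 95.5: Q = 3277.8760.
dQ/dM = 54.992 − 0.48M = 9.15200.
η = (dQ/dM)·(M/Q) = 9.15200 × (95.5/3277.8760) = 0.267.
0 < η < 1 ⇒ necessity.

0.267 (necessity)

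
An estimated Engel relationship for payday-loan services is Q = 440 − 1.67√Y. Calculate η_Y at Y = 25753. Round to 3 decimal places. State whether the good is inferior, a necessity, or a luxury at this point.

-0.779 (inferior good)

At Y = 25753: Q = 172.003.
dQ/dY = -1.67/(2√Y) = -0.00520322 at this income.
η = (dQ/dY)·(Y/Q) = -0.00520322 × (25753/172.003) = -0.779.
Since η < 0, the good is an inferior good.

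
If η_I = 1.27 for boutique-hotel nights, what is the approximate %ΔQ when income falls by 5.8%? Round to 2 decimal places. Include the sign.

%ΔQ ≈ η × %ΔI = 1.27 × (-5.8%) = -7.37%.

-7.37%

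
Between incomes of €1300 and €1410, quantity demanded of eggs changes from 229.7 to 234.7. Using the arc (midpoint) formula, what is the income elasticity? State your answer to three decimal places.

0.265

ΔQ = 234.7 − 229.7 = 5; midpoint Q̄ = (229.7 + 234.7)/2 = 232.2.
ΔI = 1410 − 1300 = 110; midpoint Ī = (1300 + 1410)/2 = 1355.
η = (ΔQ/Q̄) ÷ (ΔI/Ī) = (5/232.2) ÷ (110/1355) = 0.265.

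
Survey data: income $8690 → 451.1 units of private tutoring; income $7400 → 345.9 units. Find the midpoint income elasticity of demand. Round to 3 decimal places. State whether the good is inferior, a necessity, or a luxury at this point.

1.646 (luxury)

ΔQ = 345.9 − 451.1 = -105.2; midpoint Q̄ = (451.1 + 345.9)/2 = 398.5.
ΔI = 7400 − 8690 = -1290; midpoint Ī = (8690 + 7400)/2 = 8045.
η = (ΔQ/Q̄) ÷ (ΔI/Ī) = (-105.2/398.5) ÷ (-1290/8045) = 1.646.
η > 1 ⇒ luxury.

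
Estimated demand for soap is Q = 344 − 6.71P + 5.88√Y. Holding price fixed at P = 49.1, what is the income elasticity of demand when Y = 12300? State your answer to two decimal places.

0.49

At P = 49.1, Y = 12300: Q = 666.663.
Holding P constant, ∂Q/∂Y = 5.88/(2√Y) = 0.0265091.
η_Y = (∂Q/∂Y)·(Y/Q) = 0.0265091 × (12300/666.663) = 0.49.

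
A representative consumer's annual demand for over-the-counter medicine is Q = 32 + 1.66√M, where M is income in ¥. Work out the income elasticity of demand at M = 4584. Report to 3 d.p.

0.389

At M = 4584: Q = 144.391.
dQ/dM = 1.66/(2√M) = 0.012259 at this income.
η = (dQ/dM)·(M/Q) = 0.012259 × (4584/144.391) = 0.389.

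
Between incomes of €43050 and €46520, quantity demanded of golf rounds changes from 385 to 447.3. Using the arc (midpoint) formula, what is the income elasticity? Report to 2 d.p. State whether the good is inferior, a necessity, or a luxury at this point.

1.93 (luxury)

ΔQ = 447.3 − 385 = 62.3; midpoint Q̄ = (385 + 447.3)/2 = 416.15.
ΔI = 46520 − 43050 = 3470; midpoint Ī = (43050 + 46520)/2 = 44785.
η = (ΔQ/Q̄) ÷ (ΔI/Ī) = (62.3/416.15) ÷ (3470/44785) = 1.93.
η > 1 ⇒ luxury.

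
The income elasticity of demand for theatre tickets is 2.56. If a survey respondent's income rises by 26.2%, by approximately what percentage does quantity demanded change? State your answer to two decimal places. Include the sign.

67.07%

%ΔQ ≈ η × %ΔI = 2.56 × 26.2% = 67.07%.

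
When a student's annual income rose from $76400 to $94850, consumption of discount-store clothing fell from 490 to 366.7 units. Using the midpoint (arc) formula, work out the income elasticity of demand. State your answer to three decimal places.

ΔQ = 366.7 − 490 = -123.3; midpoint Q̄ = (490 + 366.7)/2 = 428.35.
ΔI = 94850 − 76400 = 18450; midpoint Ī = (76400 + 94850)/2 = 85625.
η = (ΔQ/Q̄) ÷ (ΔI/Ī) = (-123.3/428.35) ÷ (18450/85625) = -1.336.

-1.336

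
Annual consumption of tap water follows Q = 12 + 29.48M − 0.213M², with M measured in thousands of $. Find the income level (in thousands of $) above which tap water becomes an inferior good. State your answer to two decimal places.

dQ/dM = 29.48 − 0.426M.
The good is inferior where dQ/dM < 0. Setting dQ/dM = 0 gives M = 29.48 / 0.426 = 69.20.

69.20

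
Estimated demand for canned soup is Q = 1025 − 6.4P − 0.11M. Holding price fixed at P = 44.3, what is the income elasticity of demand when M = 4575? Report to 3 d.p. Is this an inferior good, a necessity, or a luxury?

-2.112 (inferior good)

At P = 44.3, M = 4575: Q = 238.230.
Holding P constant, ∂Q/∂M = −0.11.
η_M = (∂Q/∂M)·(M/Q) = -0.11 × (4575/238.230) = -2.112.
Since η < 0, this is an inferior good.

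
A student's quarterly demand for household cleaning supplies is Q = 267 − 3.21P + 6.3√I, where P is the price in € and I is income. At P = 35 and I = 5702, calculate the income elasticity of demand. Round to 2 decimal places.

At P = 35, I = 5702: Q = 630.373.
Holding P constant, ∂Q/∂I = 6.3/(2√I) = 0.0417155.
η_I = (∂Q/∂I)·(I/Q) = 0.0417155 × (5702/630.373) = 0.38.

0.38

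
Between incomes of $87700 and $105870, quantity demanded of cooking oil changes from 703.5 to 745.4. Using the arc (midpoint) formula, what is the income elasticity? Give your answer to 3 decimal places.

ΔQ = 745.4 − 703.5 = 41.9; midpoint Q̄ = (703.5 + 745.4)/2 = 724.45.
ΔI = 105870 − 87700 = 18170; midpoint Ī = (87700 + 105870)/2 = 96785.
η = (ΔQ/Q̄) ÷ (ΔI/Ī) = (41.9/724.45) ÷ (18170/96785) = 0.308.

0.308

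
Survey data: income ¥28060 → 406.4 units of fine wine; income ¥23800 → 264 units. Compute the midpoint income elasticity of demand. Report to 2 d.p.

ΔQ = 264 − 406.4 = -142.4; midpoint Q̄ = (406.4 + 264)/2 = 335.2.
ΔI = 23800 − 28060 = -4260; midpoint Ī = (28060 + 23800)/2 = 25930.
η = (ΔQ/Q̄) ÷ (ΔI/Ī) = (-142.4/335.2) ÷ (-4260/25930) = 2.59.

2.59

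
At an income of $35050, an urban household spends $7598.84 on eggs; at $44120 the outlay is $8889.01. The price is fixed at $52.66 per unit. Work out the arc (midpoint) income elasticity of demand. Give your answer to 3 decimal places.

With a constant price, Q₁ = 7598.84/52.66 = 144.300 and Q₂ = 8889.01/52.66 = 168.800 (equivalently, work directly with expenditure since P cancels).
Midpoint %ΔQ = (8889.01 − 7598.84)/8243.92 = 0.15650; midpoint %ΔI = (44120 − 35050)/39585 = 0.22913.
η = 0.15650 / 0.22913 = 0.683.

0.683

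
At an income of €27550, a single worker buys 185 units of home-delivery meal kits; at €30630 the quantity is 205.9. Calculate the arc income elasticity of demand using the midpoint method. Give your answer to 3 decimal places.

ΔQ = 205.9 − 185 = 20.9; midpoint Q̄ = (185 + 205.9)/2 = 195.45.
ΔI = 30630 − 27550 = 3080; midpoint Ī = (27550 + 30630)/2 = 29090.
η = (ΔQ/Q̄) ÷ (ΔI/Ī) = (20.9/195.45) ÷ (3080/29090) = 1.010.

1.010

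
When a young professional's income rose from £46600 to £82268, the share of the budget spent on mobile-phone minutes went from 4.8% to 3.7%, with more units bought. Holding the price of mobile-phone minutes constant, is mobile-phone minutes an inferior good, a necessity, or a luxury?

Quantity rises but the budget share falls as income rises, so 0 < η < 1.

necessity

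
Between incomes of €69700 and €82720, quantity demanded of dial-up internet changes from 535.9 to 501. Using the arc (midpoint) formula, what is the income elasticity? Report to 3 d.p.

-0.394

ΔQ = 501 − 535.9 = -34.9; midpoint Q̄ = (535.9 + 501)/2 = 518.45.
ΔI = 82720 − 69700 = 13020; midpoint Ī = (69700 + 82720)/2 = 76210.
η = (ΔQ/Q̄) ÷ (ΔI/Ī) = (-34.9/518.45) ÷ (13020/76210) = -0.394.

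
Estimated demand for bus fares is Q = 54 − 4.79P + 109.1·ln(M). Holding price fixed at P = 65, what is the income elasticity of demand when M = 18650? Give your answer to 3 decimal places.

0.134

At P = 65, M = 18650: Q = 815.496.
Holding P constant, ∂Q/∂M = 109.1/M = 0.00584987.
η_M = (∂Q/∂M)·(M/Q) = 0.00584987 × (18650/815.496) = 0.134.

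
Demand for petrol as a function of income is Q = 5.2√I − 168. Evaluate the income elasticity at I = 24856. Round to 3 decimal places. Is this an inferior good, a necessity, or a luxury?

At I = 24856: Q = 651.821.
dQ/dI = 5.2/(2√I) = 0.0164914 at this income.
η = (dQ/dI)·(I/Q) = 0.0164914 × (24856/651.821) = 0.629.
Since 0 < η < 1, the good is a necessity.

0.629 (necessity)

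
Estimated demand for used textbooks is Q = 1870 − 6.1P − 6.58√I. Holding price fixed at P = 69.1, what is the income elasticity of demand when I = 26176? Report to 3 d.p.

At P = 69.1, I = 26176: Q = 383.912.
Holding P constant, ∂Q/∂I = -6.58/(2√I) = -0.020335.
η_I = (∂Q/∂I)·(I/Q) = -0.020335 × (26176/383.912) = -1.386.

-1.386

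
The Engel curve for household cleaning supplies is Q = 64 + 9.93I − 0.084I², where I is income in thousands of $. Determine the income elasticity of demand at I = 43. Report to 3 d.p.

0.347

At I = 43: Q = 335.6740.
dQ/dI = 9.93 − 0.168I = 2.70600.
η = (dQ/dI)·(I/Q) = 2.70600 × (43/335.6740) = 0.347.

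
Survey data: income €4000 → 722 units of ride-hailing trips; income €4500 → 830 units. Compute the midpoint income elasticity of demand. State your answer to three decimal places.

1.183

ΔQ = 830 − 722 = 108; midpoint Q̄ = (722 + 830)/2 = 776.
ΔI = 4500 − 4000 = 500; midpoint Ī = (4000 + 4500)/2 = 4250.
η = (ΔQ/Q̄) ÷ (ΔI/Ī) = (108/776) ÷ (500/4250) = 1.183.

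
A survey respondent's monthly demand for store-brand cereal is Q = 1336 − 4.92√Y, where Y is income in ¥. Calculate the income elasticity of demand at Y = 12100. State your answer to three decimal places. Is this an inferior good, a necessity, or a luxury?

-0.340 (inferior good)

At Y = 12100: Q = 794.800.
dQ/dY = -4.92/(2√Y) = -0.0223636 at this income.
η = (dQ/dY)·(Y/Q) = -0.0223636 × (12100/794.800) = -0.340.
Since η < 0, the good is an inferior good.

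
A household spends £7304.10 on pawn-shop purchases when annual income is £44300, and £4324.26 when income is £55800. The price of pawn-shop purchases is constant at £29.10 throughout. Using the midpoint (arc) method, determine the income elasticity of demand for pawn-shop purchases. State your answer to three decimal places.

With a constant price, Q₁ = 7304.10/29.10 = 251.000 and Q₂ = 4324.26/29.10 = 148.600 (equivalently, work directly with expenditure since P cancels).
Midpoint %ΔQ = (4324.26 − 7304.10)/5814.18 = -0.51251; midpoint %ΔI = (55800 − 44300)/50050 = 0.22977.
η = -0.51251 / 0.22977 = -2.231.

-2.231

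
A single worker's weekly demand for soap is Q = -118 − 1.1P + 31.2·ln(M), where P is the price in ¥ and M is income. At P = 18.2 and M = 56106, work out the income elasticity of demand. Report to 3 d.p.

0.154

At P = 18.2, M = 56106: Q = 203.152.
Holding P constant, ∂Q/∂M = 31.2/M = 0.00055609.
η_M = (∂Q/∂M)·(M/Q) = 0.00055609 × (56106/203.152) = 0.154.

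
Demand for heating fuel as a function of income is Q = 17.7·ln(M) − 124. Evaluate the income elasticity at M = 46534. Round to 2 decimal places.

At M = 46534: Q = 66.239.
dQ/dM = 17.7/M = 0.000380367 at this income.
η = (dQ/dM)·(M/Q) = 0.000380367 × (46534/66.239) = 0.27.

0.27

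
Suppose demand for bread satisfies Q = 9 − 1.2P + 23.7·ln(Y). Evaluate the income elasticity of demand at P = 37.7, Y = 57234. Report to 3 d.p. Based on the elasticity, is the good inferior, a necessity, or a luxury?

At P = 37.7, Y = 57234: Q = 223.391.
Holding P constant, ∂Q/∂Y = 23.7/Y = 0.00041409.
η_Y = (∂Q/∂Y)·(Y/Q) = 0.00041409 × (57234/223.391) = 0.106.
Since 0 < η < 1, this is a necessity.

0.106 (necessity)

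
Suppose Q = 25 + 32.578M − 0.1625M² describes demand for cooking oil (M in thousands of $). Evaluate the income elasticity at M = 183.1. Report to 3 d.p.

At M = 183.1: Q = 542.1202.
dQ/dM = 32.578 − 0.325M = -26.92950.
η = (dQ/dM)·(M/Q) = -26.92950 × (183.1/542.1202) = -9.095.

-9.095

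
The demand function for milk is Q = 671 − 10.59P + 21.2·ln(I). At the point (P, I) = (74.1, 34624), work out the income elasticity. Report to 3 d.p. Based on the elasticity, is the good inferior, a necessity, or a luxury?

0.197 (necessity)

At P = 74.1, I = 34624: Q = 107.870.
Holding P constant, ∂Q/∂I = 21.2/I = 0.000612292.
η_I = (∂Q/∂I)·(I/Q) = 0.000612292 × (34624/107.870) = 0.197.
Since 0 < η < 1, this is a necessity.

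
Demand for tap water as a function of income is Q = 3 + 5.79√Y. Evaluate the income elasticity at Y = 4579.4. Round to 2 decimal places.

0.50

At Y = 4579.4: Q = 394.817.
dQ/dY = 5.79/(2√Y) = 0.0427803 at this income.
η = (dQ/dY)·(Y/Q) = 0.0427803 × (4579.4/394.817) = 0.50.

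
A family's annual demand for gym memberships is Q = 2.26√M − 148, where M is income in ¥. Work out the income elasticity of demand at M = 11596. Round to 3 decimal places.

At M = 11596: Q = 95.367.
dQ/dM = 2.26/(2√M) = 0.0104936 at this income.
η = (dQ/dM)·(M/Q) = 0.0104936 × (11596/95.367) = 1.276.

1.276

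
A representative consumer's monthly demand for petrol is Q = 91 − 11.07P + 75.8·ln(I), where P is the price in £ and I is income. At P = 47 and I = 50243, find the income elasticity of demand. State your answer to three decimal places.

0.194

At P = 47, I = 50243: Q = 391.217.
Holding P constant, ∂Q/∂I = 75.8/I = 0.00150867.
η_I = (∂Q/∂I)·(I/Q) = 0.00150867 × (50243/391.217) = 0.194.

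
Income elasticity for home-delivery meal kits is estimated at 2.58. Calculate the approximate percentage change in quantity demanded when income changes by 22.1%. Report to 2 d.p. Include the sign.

%ΔQ ≈ η × %ΔI = 2.58 × 22.1% = 57.02%.

57.02%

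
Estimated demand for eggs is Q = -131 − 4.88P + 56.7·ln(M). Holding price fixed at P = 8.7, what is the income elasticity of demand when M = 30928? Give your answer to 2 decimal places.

At P = 8.7, M = 30928: Q = 412.789.
Holding P constant, ∂Q/∂M = 56.7/M = 0.00183329.
η_M = (∂Q/∂M)·(M/Q) = 0.00183329 × (30928/412.789) = 0.14.

0.14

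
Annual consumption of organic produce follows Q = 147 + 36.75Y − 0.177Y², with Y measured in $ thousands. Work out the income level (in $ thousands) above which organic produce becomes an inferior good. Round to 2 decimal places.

103.81

dQ/dY = 36.75 − 0.354Y.
The good is inferior where dQ/dY < 0. Setting dQ/dY = 0 gives Y = 36.75 / 0.354 = 103.81.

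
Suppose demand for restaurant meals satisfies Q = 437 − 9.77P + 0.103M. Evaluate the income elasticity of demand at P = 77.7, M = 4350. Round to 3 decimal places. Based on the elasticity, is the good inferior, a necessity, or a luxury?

At P = 77.7, M = 4350: Q = 125.921.
Holding P constant, ∂Q/∂M = 0.103.
η_M = (∂Q/∂M)·(M/Q) = 0.103 × (4350/125.921) = 3.558.
Since η > 1, this is a luxury.

3.558 (luxury)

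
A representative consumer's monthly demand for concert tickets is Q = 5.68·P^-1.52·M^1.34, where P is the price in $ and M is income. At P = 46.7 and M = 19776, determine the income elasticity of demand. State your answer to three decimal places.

1.340

For a multiplicative demand Q = A·P^α·M^β, the income elasticity is β everywhere.
Here β = 1.34, so η = 1.340.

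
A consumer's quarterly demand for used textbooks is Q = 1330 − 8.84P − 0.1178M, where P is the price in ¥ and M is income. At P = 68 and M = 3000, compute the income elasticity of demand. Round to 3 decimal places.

At P = 68, M = 3000: Q = 375.480.
Holding P constant, ∂Q/∂M = −0.1178.
η_M = (∂Q/∂M)·(M/Q) = -0.1178 × (3000/375.480) = -0.941.

-0.941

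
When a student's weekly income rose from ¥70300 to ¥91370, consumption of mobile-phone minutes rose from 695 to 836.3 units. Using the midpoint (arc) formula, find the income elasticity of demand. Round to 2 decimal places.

0.71

ΔQ = 836.3 − 695 = 141.3; midpoint Q̄ = (695 + 836.3)/2 = 765.65.
ΔI = 91370 − 70300 = 21070; midpoint Ī = (70300 + 91370)/2 = 80835.
η = (ΔQ/Q̄) ÷ (ΔI/Ī) = (141.3/765.65) ÷ (21070/80835) = 0.71.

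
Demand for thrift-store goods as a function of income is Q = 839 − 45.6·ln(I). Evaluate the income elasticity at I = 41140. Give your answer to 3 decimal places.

-0.129

At I = 41140: Q = 354.512.
dQ/dI = -45.6/I = -0.00110841 at this income.
η = (dQ/dI)·(I/Q) = -0.00110841 × (41140/354.512) = -0.129.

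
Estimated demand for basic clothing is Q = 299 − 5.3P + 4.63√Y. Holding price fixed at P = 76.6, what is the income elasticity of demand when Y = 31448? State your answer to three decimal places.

At P = 76.6, Y = 31448: Q = 714.085.
Holding P constant, ∂Q/∂Y = 4.63/(2√Y) = 0.0130543.
η_Y = (∂Q/∂Y)·(Y/Q) = 0.0130543 × (31448/714.085) = 0.575.

0.575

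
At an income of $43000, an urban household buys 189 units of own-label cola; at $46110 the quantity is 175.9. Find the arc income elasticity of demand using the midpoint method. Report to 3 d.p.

-1.029

ΔQ = 175.9 − 189 = -13.1; midpoint Q̄ = (189 + 175.9)/2 = 182.45.
ΔI = 46110 − 43000 = 3110; midpoint Ī = (43000 + 46110)/2 = 44555.
η = (ΔQ/Q̄) ÷ (ΔI/Ī) = (-13.1/182.45) ÷ (3110/44555) = -1.029.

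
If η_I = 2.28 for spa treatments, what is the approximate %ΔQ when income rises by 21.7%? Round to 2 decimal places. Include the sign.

%ΔQ ≈ η × %ΔI = 2.28 × 21.7% = 49.48%.

49.48%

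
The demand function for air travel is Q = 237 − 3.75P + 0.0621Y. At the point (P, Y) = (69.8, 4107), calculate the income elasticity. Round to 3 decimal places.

1.107

At P = 69.8, Y = 4107: Q = 230.295.
Holding P constant, ∂Q/∂Y = 0.0621.
η_Y = (∂Q/∂Y)·(Y/Q) = 0.0621 × (4107/230.295) = 1.107.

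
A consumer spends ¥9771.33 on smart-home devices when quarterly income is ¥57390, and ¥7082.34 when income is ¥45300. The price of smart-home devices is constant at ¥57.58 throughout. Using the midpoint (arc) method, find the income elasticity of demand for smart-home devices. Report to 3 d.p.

With a constant price, Q₁ = 9771.33/57.58 = 169.700 and Q₂ = 7082.34/57.58 = 123.000 (equivalently, work directly with expenditure since P cancels).
Midpoint %ΔQ = (7082.34 − 9771.33)/8426.83 = -0.31910; midpoint %ΔI = (45300 − 57390)/51345 = -0.23547.
η = -0.31910 / -0.23547 = 1.355.

1.355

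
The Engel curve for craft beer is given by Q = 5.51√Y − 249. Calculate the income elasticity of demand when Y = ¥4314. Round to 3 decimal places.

At Y = 4314: Q = 112.903.
dQ/dY = 5.51/(2√Y) = 0.0419451 at this income.
η = (dQ/dY)·(Y/Q) = 0.0419451 × (4314/112.903) = 1.603.

1.603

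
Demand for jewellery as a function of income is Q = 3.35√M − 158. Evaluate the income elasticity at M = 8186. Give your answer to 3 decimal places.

At M = 8186: Q = 145.096.
dQ/dM = 3.35/(2√M) = 0.0185131 at this income.
η = (dQ/dM)·(M/Q) = 0.0185131 × (8186/145.096) = 1.044.

1.044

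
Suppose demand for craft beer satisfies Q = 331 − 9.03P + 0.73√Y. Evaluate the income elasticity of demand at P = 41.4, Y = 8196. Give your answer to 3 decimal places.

At P = 41.4, Y = 8196: Q = 23.246.
Holding P constant, ∂Q/∂Y = 0.73/(2√Y) = 0.00403173.
η_Y = (∂Q/∂Y)·(Y/Q) = 0.00403173 × (8196/23.246) = 1.421.

1.421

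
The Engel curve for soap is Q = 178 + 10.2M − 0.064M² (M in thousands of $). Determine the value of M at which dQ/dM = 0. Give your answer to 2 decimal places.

dQ/dM = 10.2 − 0.128M.
The good is inferior where dQ/dM < 0. Setting dQ/dM = 0 gives M = 10.2 / 0.128 = 79.69.

79.69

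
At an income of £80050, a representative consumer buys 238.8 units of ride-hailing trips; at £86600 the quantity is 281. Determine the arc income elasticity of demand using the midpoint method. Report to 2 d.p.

2.07

ΔQ = 281 − 238.8 = 42.2; midpoint Q̄ = (238.8 + 281)/2 = 259.9.
ΔI = 86600 − 80050 = 6550; midpoint Ī = (80050 + 86600)/2 = 83325.
η = (ΔQ/Q̄) ÷ (ΔI/Ī) = (42.2/259.9) ÷ (6550/83325) = 2.07.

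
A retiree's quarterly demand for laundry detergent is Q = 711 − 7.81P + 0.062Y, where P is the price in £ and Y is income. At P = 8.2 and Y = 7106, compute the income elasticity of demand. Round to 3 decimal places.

0.405

At P = 8.2, Y = 7106: Q = 1087.530.
Holding P constant, ∂Q/∂Y = 0.062.
η_Y = (∂Q/∂Y)·(Y/Q) = 0.062 × (7106/1087.530) = 0.405.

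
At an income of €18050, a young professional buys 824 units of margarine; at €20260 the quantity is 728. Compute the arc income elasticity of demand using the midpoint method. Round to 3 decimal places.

ΔQ = 728 − 824 = -96; midpoint Q̄ = (824 + 728)/2 = 776.
ΔI = 20260 − 18050 = 2210; midpoint Ī = (18050 + 20260)/2 = 19155.
η = (ΔQ/Q̄) ÷ (ΔI/Ī) = (-96/776) ÷ (2210/19155) = -1.072.

-1.072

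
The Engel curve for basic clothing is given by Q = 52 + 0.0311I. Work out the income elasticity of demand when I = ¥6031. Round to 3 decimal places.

At I = 6031: Q = 239.564.
dQ/dI = 0.0311.
η = (dQ/dI)·(I/Q) = 0.0311 × (6031/239.564) = 0.783.

0.783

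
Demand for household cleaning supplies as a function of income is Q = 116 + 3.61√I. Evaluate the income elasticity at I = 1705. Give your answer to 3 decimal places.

At I = 1705: Q = 265.063.
dQ/dI = 3.61/(2√I) = 0.0437134 at this income.
η = (dQ/dI)·(I/Q) = 0.0437134 × (1705/265.063) = 0.281.

0.281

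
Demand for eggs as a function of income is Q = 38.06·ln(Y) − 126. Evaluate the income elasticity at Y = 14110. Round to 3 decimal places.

0.160

At Y = 14110: Q = 237.650.
dQ/dY = 38.06/Y = 0.00269738 at this income.
η = (dQ/dY)·(Y/Q) = 0.00269738 × (14110/237.650) = 0.160.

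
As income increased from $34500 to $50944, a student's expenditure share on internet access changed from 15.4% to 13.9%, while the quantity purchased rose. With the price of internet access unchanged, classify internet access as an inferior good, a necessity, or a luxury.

necessity

Quantity rises but the budget share falls as income rises, so 0 < η < 1.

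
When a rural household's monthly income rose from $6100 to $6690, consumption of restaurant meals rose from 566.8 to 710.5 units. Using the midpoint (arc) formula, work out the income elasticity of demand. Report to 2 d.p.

2.44

ΔQ = 710.5 − 566.8 = 143.7; midpoint Q̄ = (566.8 + 710.5)/2 = 638.65.
ΔI = 6690 − 6100 = 590; midpoint Ī = (6100 + 6690)/2 = 6395.
η = (ΔQ/Q̄) ÷ (ΔI/Ī) = (143.7/638.65) ÷ (590/6395) = 2.44.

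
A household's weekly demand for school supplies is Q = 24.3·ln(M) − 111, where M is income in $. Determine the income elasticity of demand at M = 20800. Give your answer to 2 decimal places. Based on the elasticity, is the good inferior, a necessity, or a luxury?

At M = 20800: Q = 130.608.
dQ/dM = 24.3/M = 0.00116827 at this income.
η = (dQ/dM)·(M/Q) = 0.00116827 × (20800/130.608) = 0.19.
Since 0 < η < 1, the good is a necessity.

0.19 (necessity)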